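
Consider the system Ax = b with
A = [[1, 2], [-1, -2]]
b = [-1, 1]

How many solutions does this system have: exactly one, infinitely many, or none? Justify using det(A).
Infinitely many solutions

det(A) = (1)*(-2) - (2)*(-1) = 0, so A is singular (column 2 is 2 times column 1).
b = [-1, 1] = -1 * column 1 of A, so b lies in the column space of A.
A singular matrix whose right-hand side is in its column space gives a 1-parameter family of solutions — infinitely many.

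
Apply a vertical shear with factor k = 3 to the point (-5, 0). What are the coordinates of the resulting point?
(-5, -15)

Shear matrix for vertical shear with factor k = 3:
[[1, 0], [3, 1]]
Result: (-5, 0) → (-5, -15)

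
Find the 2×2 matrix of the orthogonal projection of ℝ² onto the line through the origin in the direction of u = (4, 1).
[[16/17, 4/17], [4/17, 1/17]]

The orthogonal projection onto the line spanned by a nonzero vector u = (a, b) has matrix P = (u uᵀ) / (uᵀ u) = (1/(a² + b²)) · [[a², ab], [ab, b²]].
Here u = (4, 1), so a² + b² = 16 + 1 = 17.
P = (1/17) · [[16, 4], [4, 1]] = [[16/17, 4/17], [4/17, 1/17]].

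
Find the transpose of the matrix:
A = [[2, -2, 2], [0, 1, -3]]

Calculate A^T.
[[2, 0], [-2, 1], [2, -3]]

The transpose sends entry (i,j) to (j,i); rows become columns.
Row 0 of A: [2, -2, 2] -> column 0 of A^T.
Row 1 of A: [0, 1, -3] -> column 1 of A^T.
A^T = [[2, 0], [-2, 1], [2, -3]]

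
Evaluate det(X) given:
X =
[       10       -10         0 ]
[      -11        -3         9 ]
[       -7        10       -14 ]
det(X) = 1690

Expand along row 0 (cofactor expansion): det(X) = a*(e*i - f*h) - b*(d*i - f*g) + c*(d*h - e*g), where the 3×3 is [[a, b, c], [d, e, f], [g, h, i]].
Minor M_00 = (-3)*(-14) - (9)*(10) = 42 - 90 = -48.
Minor M_01 = (-11)*(-14) - (9)*(-7) = 154 + 63 = 217.
Minor M_02 = (-11)*(10) - (-3)*(-7) = -110 - 21 = -131.
det(X) = (10)*(-48) - (-10)*(217) + (0)*(-131) = -480 + 2170 + 0 = 1690.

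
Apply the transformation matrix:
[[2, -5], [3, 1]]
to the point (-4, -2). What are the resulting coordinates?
(2, -14)

Matrix multiplication:
[[2, -5], [3, 1]] × [-4, -2]ᵀ
= [2×-4 + -5×-2, 3×-4 + 1×-2]ᵀ
= [2.0000, -14.0000]ᵀ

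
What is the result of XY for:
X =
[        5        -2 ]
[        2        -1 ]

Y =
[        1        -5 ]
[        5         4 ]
XY =
[       -5       -33 ]
[       -3       -14 ]

Matrix multiplication: (XY)[i][j] = sum over k of X[i][k] * Y[k][j].
  (XY)[0][0] = (5)*(1) + (-2)*(5) = -5
  (XY)[0][1] = (5)*(-5) + (-2)*(4) = -33
  (XY)[1][0] = (2)*(1) + (-1)*(5) = -3
  (XY)[1][1] = (2)*(-5) + (-1)*(4) = -14
XY =
[       -5       -33 ]
[       -3       -14 ]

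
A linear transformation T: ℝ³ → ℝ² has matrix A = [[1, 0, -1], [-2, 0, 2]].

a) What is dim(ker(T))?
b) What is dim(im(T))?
dim(ker) = 2, dim(im) = 1

Observe that row 2 = -2 × row 1 (so the rows are linearly dependent).
Thus rank(A) = 1 (only one linearly independent row).
dim(im(T)) = rank(A) = 1.
By the rank-nullity theorem applied to T: ℝ³ → ℝ², rank(A) + nullity(A) = 3 (the domain dimension), so dim(ker(T)) = 3 - 1 = 2.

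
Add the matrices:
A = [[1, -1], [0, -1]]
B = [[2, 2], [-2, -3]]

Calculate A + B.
[[3, 1], [-2, -4]]

Add corresponding elements:
(1)+(2)=3
(-1)+(2)=1
(0)+(-2)=-2
(-1)+(-3)=-4
A + B = [[3, 1], [-2, -4]]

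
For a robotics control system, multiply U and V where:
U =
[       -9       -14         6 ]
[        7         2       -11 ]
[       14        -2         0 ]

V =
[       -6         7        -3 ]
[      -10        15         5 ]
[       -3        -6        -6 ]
UV =
[      176      -309       -79 ]
[      -29       145        55 ]
[      -64        68       -52 ]

Matrix multiplication: (UV)[i][j] = sum over k of U[i][k] * V[k][j].
  (UV)[0][0] = (-9)*(-6) + (-14)*(-10) + (6)*(-3) = 176
  (UV)[0][1] = (-9)*(7) + (-14)*(15) + (6)*(-6) = -309
  (UV)[0][2] = (-9)*(-3) + (-14)*(5) + (6)*(-6) = -79
  (UV)[1][0] = (7)*(-6) + (2)*(-10) + (-11)*(-3) = -29
  (UV)[1][1] = (7)*(7) + (2)*(15) + (-11)*(-6) = 145
  (UV)[1][2] = (7)*(-3) + (2)*(5) + (-11)*(-6) = 55
  (UV)[2][0] = (14)*(-6) + (-2)*(-10) + (0)*(-3) = -64
  (UV)[2][1] = (14)*(7) + (-2)*(15) + (0)*(-6) = 68
  (UV)[2][2] = (14)*(-3) + (-2)*(5) + (0)*(-6) = -52
UV =
[      176      -309       -79 ]
[      -29       145        55 ]
[      -64        68       -52 ]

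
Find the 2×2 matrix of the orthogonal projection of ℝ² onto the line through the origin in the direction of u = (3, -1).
[[9/10, -3/10], [-3/10, 1/10]]

The orthogonal projection onto the line spanned by a nonzero vector u = (a, b) has matrix P = (u uᵀ) / (uᵀ u) = (1/(a² + b²)) · [[a², ab], [ab, b²]].
Here u = (3, -1), so a² + b² = 9 + 1 = 10.
P = (1/10) · [[9, -3], [-3, 1]] = [[9/10, -3/10], [-3/10, 1/10]].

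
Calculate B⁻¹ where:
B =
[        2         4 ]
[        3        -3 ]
det(B) = -18
B⁻¹ =
[      1/6       2/9 ]
[      1/6      -1/9 ]

For a 2×2 matrix B = [[a, b], [c, d]] with det(B) ≠ 0, B⁻¹ = (1/det(B)) * [[d, -b], [-c, a]].
det(B) = (2)*(-3) - (4)*(3) = -6 - 12 = -18.
B⁻¹ = (1/-18) * [[-3, -4], [-3, 2]].
Dividing each entry by -18 and reducing:
B⁻¹ =
[      1/6       2/9 ]
[      1/6      -1/9 ]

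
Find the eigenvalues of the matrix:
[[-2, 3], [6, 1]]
λ = -5 and λ = 4

Characteristic equation: det(A - λI) = 0
λ² - (trace)λ + (det) = 0
λ² - (-1)λ + (-20) = 0
λ² + 1λ - 20 = 0
Solving: λ = -5, 4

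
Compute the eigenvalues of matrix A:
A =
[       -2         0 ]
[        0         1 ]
λ = -2, 1

Solve det(A - λI) = 0. For a 2×2 matrix the characteristic equation is λ² - (trace)λ + det = 0.
trace(A) = a + d = -2 + 1 = -1.
det(A) = a*d - b*c = (-2)*(1) - (0)*(0) = -2 - 0 = -2.
Characteristic equation: λ² - (-1)λ + (-2) = 0.
Discriminant = (-1)² - 4*(-2) = 1 + 8 = 9.
λ = (-1 ± √9) / 2 = (-1 ± 3) / 2 = -2, 1.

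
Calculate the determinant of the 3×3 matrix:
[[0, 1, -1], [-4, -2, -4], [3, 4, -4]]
-18

Expansion along first row:
det = 0·det([[-2,-4],[4,-4]]) - 1·det([[-4,-4],[3,-4]]) + -1·det([[-4,-2],[3,4]])
    = 0·(-2·-4 - -4·4) - 1·(-4·-4 - -4·3) + -1·(-4·4 - -2·3)
    = 0·24 - 1·28 + -1·-10
    = 0 + -28 + 10 = -18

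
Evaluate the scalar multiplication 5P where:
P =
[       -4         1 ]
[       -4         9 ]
5P =
[      -20         5 ]
[      -20        45 ]

Scalar multiplication is elementwise: (5P)[i][j] = 5 * P[i][j].
  (5P)[0][0] = 5 * (-4) = -20
  (5P)[0][1] = 5 * (1) = 5
  (5P)[1][0] = 5 * (-4) = -20
  (5P)[1][1] = 5 * (9) = 45
5P =
[      -20         5 ]
[      -20        45 ]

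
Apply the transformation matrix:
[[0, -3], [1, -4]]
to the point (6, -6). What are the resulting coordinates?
(18, 30)

Matrix multiplication:
[[0, -3], [1, -4]] × [6, -6]ᵀ
= [0×6 + -3×-6, 1×6 + -4×-6]ᵀ
= [18.0000, 30.0000]ᵀ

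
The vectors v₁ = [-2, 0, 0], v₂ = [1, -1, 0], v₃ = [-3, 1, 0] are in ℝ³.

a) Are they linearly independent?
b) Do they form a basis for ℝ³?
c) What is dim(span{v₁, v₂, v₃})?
Not independent, not a basis, dim(span) = 2

Check whether v₃ can be written as a linear combination of v₁ and v₂.
v₃ = (1)·v₁ + (-1)·v₂ = [-3, 1, 0], so the three vectors are linearly dependent.
Thus they do not form a basis for ℝ³, and dim(span{v₁, v₂, v₃}) = 2 (spanned by v₁ and v₂).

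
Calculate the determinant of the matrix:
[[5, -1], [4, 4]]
24

For a 2×2 matrix [[a, b], [c, d]], det = ad - bc
det = (5)(4) - (-1)(4) = 20 - -4 = 24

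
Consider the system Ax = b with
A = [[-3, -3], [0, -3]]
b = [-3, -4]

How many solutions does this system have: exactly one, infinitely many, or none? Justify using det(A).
Exactly one solution

Compute det(A) = (-3)*(-3) - (-3)*(0) = 9.
Because det(A) ≠ 0, A is invertible and Ax = b has a unique solution for every b (here x = A⁻¹ b).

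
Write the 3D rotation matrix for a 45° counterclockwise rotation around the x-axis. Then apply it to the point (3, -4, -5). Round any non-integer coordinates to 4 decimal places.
R = [[1, 0, 0], [0, √2/2, -√2/2], [0, √2/2, √2/2]]; R·(3, -4, -5) = (3.0000, 0.7071, -6.3640)

Rotation matrix for 45° around x-axis:
cos(45°) = √2/2, sin(45°) = √2/2
R = [[1, 0, 0], [0, √2/2, -√2/2], [0, √2/2, √2/2]]
Apply to (3, -4, -5): R·[3, -4, -5]ᵀ = (3.0000, 0.7071, -6.3640)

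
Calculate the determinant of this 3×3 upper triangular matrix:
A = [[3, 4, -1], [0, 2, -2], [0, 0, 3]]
18

The determinant of a triangular matrix is the product of its diagonal entries (the off-diagonal entries above the diagonal do not affect it).
det(A) = (3) * (2) * (3) = 18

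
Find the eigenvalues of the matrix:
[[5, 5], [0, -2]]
λ = -2 and λ = 5

Characteristic equation: det(A - λI) = 0
λ² - (trace)λ + (det) = 0
λ² - (3)λ + (-10) = 0
λ² - 3λ - 10 = 0
Solving: λ = -2, 5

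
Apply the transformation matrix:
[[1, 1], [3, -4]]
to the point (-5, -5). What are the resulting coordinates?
(-10, 5)

Matrix multiplication:
[[1, 1], [3, -4]] × [-5, -5]ᵀ
= [1×-5 + 1×-5, 3×-5 + -4×-5]ᵀ
= [-10.0000, 5.0000]ᵀ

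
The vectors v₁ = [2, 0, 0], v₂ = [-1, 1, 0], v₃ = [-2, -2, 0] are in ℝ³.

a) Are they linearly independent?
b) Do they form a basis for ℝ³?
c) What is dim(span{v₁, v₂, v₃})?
Not independent, not a basis, dim(span) = 2

Check whether v₃ can be written as a linear combination of v₁ and v₂.
v₃ = (-2)·v₁ + (-2)·v₂ = [-2, -2, 0], so the three vectors are linearly dependent.
Thus they do not form a basis for ℝ³, and dim(span{v₁, v₂, v₃}) = 2 (spanned by v₁ and v₂).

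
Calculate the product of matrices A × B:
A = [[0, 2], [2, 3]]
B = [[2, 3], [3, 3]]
[[6, 6], [13, 15]]

Matrix multiplication:
C[0][0] = 0×2 + 2×3 = 6
C[0][1] = 0×3 + 2×3 = 6
C[1][0] = 2×2 + 3×3 = 13
C[1][1] = 2×3 + 3×3 = 15
Result: [[6, 6], [13, 15]]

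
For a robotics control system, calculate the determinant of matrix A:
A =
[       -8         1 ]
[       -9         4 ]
det(A) = -23

For a 2×2 matrix [[a, b], [c, d]], det = a*d - b*c.
det(A) = (-8)*(4) - (1)*(-9) = -32 + 9 = -23.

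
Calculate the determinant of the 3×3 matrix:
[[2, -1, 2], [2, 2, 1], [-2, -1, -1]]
2

Expansion along first row:
det = 2·det([[2,1],[-1,-1]]) - -1·det([[2,1],[-2,-1]]) + 2·det([[2,2],[-2,-1]])
    = 2·(2·-1 - 1·-1) - -1·(2·-1 - 1·-2) + 2·(2·-1 - 2·-2)
    = 2·-1 - -1·0 + 2·2
    = -2 + 0 + 4 = 2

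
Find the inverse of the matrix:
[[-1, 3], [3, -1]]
[[1/8, 3/8], [3/8, 1/8]]

For [[a,b],[c,d]], inverse = (1/det)·[[d,-b],[-c,a]]
det = -1·-1 - 3·3 = -8
Inverse = (1/-8)·[[-1, -3], [-3, -1]]
        = [[1/8, 3/8], [3/8, 1/8]]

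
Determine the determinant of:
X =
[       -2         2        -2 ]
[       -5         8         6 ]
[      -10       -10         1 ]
det(X) = -506

Expand along row 0 (cofactor expansion): det(X) = a*(e*i - f*h) - b*(d*i - f*g) + c*(d*h - e*g), where the 3×3 is [[a, b, c], [d, e, f], [g, h, i]].
Minor M_00 = (8)*(1) - (6)*(-10) = 8 + 60 = 68.
Minor M_01 = (-5)*(1) - (6)*(-10) = -5 + 60 = 55.
Minor M_02 = (-5)*(-10) - (8)*(-10) = 50 + 80 = 130.
det(X) = (-2)*(68) - (2)*(55) + (-2)*(130) = -136 - 110 - 260 = -506.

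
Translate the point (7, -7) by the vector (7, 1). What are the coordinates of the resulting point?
(14, -6)

Translation by (7, 1):
x' = 7 + 7 = 14
y' = -7 + 1 = -6
Homogeneous matrix: [[1, 0, 7], [0, 1, 1], [0, 0, 1]]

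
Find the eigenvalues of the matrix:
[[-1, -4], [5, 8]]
λ = 3 and λ = 4

Characteristic equation: det(A - λI) = 0
λ² - (trace)λ + (det) = 0
λ² - (7)λ + (12) = 0
λ² - 7λ + 12 = 0
Solving: λ = 3, 4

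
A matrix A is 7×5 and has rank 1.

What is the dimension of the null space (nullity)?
4

The rank-nullity theorem for an m×n matrix states:
rank(A) + nullity(A) = n (the number of columns).
Here n = 5 and rank(A) = 1, so nullity(A) = 5 - 1 = 4.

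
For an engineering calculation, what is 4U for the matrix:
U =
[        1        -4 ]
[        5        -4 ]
4U =
[        4       -16 ]
[       20       -16 ]

Scalar multiplication is elementwise: (4U)[i][j] = 4 * U[i][j].
  (4U)[0][0] = 4 * (1) = 4
  (4U)[0][1] = 4 * (-4) = -16
  (4U)[1][0] = 4 * (5) = 20
  (4U)[1][1] = 4 * (-4) = -16
4U =
[        4       -16 ]
[       20       -16 ]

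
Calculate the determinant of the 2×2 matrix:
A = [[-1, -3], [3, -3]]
12

For A = [[a, b], [c, d]], det(A) = a*d - b*c.
det(A) = (-1)*(-3) - (-3)*(3) = 3 - -9 = 12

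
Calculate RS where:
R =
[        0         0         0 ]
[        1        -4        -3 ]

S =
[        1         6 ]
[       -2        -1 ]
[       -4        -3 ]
RS =
[        0         0 ]
[       21        19 ]

Matrix multiplication: (RS)[i][j] = sum over k of R[i][k] * S[k][j].
  (RS)[0][0] = (0)*(1) + (0)*(-2) + (0)*(-4) = 0
  (RS)[0][1] = (0)*(6) + (0)*(-1) + (0)*(-3) = 0
  (RS)[1][0] = (1)*(1) + (-4)*(-2) + (-3)*(-4) = 21
  (RS)[1][1] = (1)*(6) + (-4)*(-1) + (-3)*(-3) = 19
RS =
[        0         0 ]
[       21        19 ]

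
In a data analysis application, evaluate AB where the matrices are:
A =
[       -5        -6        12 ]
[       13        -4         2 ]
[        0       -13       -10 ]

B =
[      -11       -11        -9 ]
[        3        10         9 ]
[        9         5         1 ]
AB =
[      145        55         3 ]
[     -137      -173      -151 ]
[     -129      -180      -127 ]

Matrix multiplication: (AB)[i][j] = sum over k of A[i][k] * B[k][j].
  (AB)[0][0] = (-5)*(-11) + (-6)*(3) + (12)*(9) = 145
  (AB)[0][1] = (-5)*(-11) + (-6)*(10) + (12)*(5) = 55
  (AB)[0][2] = (-5)*(-9) + (-6)*(9) + (12)*(1) = 3
  (AB)[1][0] = (13)*(-11) + (-4)*(3) + (2)*(9) = -137
  (AB)[1][1] = (13)*(-11) + (-4)*(10) + (2)*(5) = -173
  (AB)[1][2] = (13)*(-9) + (-4)*(9) + (2)*(1) = -151
  (AB)[2][0] = (0)*(-11) + (-13)*(3) + (-10)*(9) = -129
  (AB)[2][1] = (0)*(-11) + (-13)*(10) + (-10)*(5) = -180
  (AB)[2][2] = (0)*(-9) + (-13)*(9) + (-10)*(1) = -127
AB =
[      145        55         3 ]
[     -137      -173      -151 ]
[     -129      -180      -127 ]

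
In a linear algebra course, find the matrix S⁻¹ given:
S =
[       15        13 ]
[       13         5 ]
det(S) = -94
S⁻¹ =
[    -5/94     13/94 ]
[    13/94    -15/94 ]

For a 2×2 matrix S = [[a, b], [c, d]] with det(S) ≠ 0, S⁻¹ = (1/det(S)) * [[d, -b], [-c, a]].
det(S) = (15)*(5) - (13)*(13) = 75 - 169 = -94.
S⁻¹ = (1/-94) * [[5, -13], [-13, 15]].
Dividing each entry by -94 and reducing:
S⁻¹ =
[    -5/94     13/94 ]
[    13/94    -15/94 ]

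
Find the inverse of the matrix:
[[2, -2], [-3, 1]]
[[-1/4, -1/2], [-3/4, -1/2]]

For [[a,b],[c,d]], inverse = (1/det)·[[d,-b],[-c,a]]
det = 2·1 - -2·-3 = -4
Inverse = (1/-4)·[[1, 2], [3, 2]]
        = [[-1/4, -1/2], [-3/4, -1/2]]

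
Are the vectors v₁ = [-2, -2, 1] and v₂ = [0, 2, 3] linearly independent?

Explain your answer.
Yes, linearly independent

Two vectors are linearly dependent iff one is a scalar multiple of the other.
No single scalar k satisfies v₂ = k·v₁ (the ratios of corresponding entries disagree), so v₁ and v₂ are linearly independent.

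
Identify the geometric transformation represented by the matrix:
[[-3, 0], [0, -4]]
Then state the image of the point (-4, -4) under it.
non-uniform scaling by (-3, -4); image of (-4, -4) is (12, 16)

This is diagonal with distinct entries, so it scales the x-axis by -3 and the y-axis by -4.
The matrix [[-3, 0], [0, -4]] represents: non-uniform scaling by (-3, -4).
Applying it to (-4, -4): [-3·-4 + 0·-4, 0·-4 + -4·-4] = (12, 16).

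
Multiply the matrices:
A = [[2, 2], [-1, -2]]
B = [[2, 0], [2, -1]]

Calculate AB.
[[8, -2], [-6, 2]]

Each entry (i,j) of AB = sum over k of A[i][k]*B[k][j].
(AB)[0][0] = (2)*(2) + (2)*(2) = 8
(AB)[0][1] = (2)*(0) + (2)*(-1) = -2
(AB)[1][0] = (-1)*(2) + (-2)*(2) = -6
(AB)[1][1] = (-1)*(0) + (-2)*(-1) = 2
AB = [[8, -2], [-6, 2]]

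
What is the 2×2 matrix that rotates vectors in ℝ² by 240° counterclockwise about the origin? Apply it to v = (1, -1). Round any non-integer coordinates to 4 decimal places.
R = [[-1/2, √3/2], [-√3/2, -1/2]]; R·v = (-1.3660, -0.3660)

A counterclockwise rotation by angle θ in ℝ² has matrix R(θ) = [[cos θ, -sin θ], [sin θ, cos θ]].
For θ = 240°: cos θ = -1/2, sin θ = -√3/2.
R(240°) = [[-1/2, √3/2], [-√3/2, -1/2]].
R·v = [-1/2·1 + (√3/2)·-1, -√3/2·1 + -1/2·-1] = (-1.3660, -0.3660).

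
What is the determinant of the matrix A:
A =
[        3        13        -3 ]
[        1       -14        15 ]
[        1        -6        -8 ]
det(A) = 881

Expand along row 0 (cofactor expansion): det(A) = a*(e*i - f*h) - b*(d*i - f*g) + c*(d*h - e*g), where the 3×3 is [[a, b, c], [d, e, f], [g, h, i]].
Minor M_00 = (-14)*(-8) - (15)*(-6) = 112 + 90 = 202.
Minor M_01 = (1)*(-8) - (15)*(1) = -8 - 15 = -23.
Minor M_02 = (1)*(-6) - (-14)*(1) = -6 + 14 = 8.
det(A) = (3)*(202) - (13)*(-23) + (-3)*(8) = 606 + 299 - 24 = 881.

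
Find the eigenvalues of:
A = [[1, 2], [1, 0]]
λ = -1, 2

Solve det(A - λI) = 0. For a 2×2 matrix this is λ² - (trace)λ + det = 0.
trace(A) = 1 + 0 = 1.
det(A) = (1)*(0) - (2)*(1) = 0 - 2 = -2.
Characteristic equation: λ² - (1)λ + (-2) = 0.
Discriminant: (1)² - 4*(-2) = 1 + 8 = 9.
Roots: λ = (1 ± √9) / 2 = -1, 2.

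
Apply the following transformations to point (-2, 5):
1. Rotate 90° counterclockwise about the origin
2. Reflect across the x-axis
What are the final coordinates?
(-5, 2)

Step 1: Rotate 90° → (-5, -2)
Step 2: Reflect across the x-axis → (-5, 2)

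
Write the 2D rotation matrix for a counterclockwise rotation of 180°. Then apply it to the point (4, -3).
R = [[-1, 0], [0, -1]]; R·(4, -3) = (-4, 3)

Rotation matrix formula: R(θ) = [[cos θ, -sin θ], [sin θ, cos θ]]
For θ = 180°:
cos(180°) = -1
sin(180°) = 0
R = [[-1, 0], [0, -1]]
Apply to (4, -3): [-1·4 + (0)·-3, 0·4 + -1·-3] = (-4, 3)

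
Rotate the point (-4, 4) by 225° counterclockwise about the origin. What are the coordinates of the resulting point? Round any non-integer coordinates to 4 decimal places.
(5.6569, 0.0000)

Rotation matrix R(θ) = [[cos θ, -sin θ], [sin θ, cos θ]]; for θ = 225°:
R = [[-√2/2, √2/2], [-√2/2, -√2/2]]
Result: R × [-4, 4]ᵀ = [-√2/2·-4 + (√2/2)·4, -√2/2·-4 + (-√2/2)·4]ᵀ = (5.6569, 0.0000)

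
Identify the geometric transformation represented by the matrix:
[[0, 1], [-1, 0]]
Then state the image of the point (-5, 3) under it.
rotation by 90° clockwise (i.e., 270° counterclockwise); image of (-5, 3) is (3, 5)

This matches the form [[cos θ, -sin θ], [sin θ, cos θ]] of a rotation matrix; reading off cos θ and sin θ gives the angle.
The matrix [[0, 1], [-1, 0]] represents: rotation by 90° clockwise (i.e., 270° counterclockwise).
Applying it to (-5, 3): [0·-5 + 1·3, -1·-5 + 0·3] = (3, 5).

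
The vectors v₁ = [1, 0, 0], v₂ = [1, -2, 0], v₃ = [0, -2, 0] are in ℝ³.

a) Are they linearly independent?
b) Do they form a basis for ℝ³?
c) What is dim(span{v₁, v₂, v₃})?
Not independent, not a basis, dim(span) = 2

Check whether v₃ can be written as a linear combination of v₁ and v₂.
v₃ = (-1)·v₁ + (1)·v₂ = [0, -2, 0], so the three vectors are linearly dependent.
Thus they do not form a basis for ℝ³, and dim(span{v₁, v₂, v₃}) = 2 (spanned by v₁ and v₂).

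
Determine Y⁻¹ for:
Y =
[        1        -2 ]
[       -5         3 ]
det(Y) = -7
Y⁻¹ =
[     -3/7      -2/7 ]
[     -5/7      -1/7 ]

For a 2×2 matrix Y = [[a, b], [c, d]] with det(Y) ≠ 0, Y⁻¹ = (1/det(Y)) * [[d, -b], [-c, a]].
det(Y) = (1)*(3) - (-2)*(-5) = 3 - 10 = -7.
Y⁻¹ = (1/-7) * [[3, 2], [5, 1]].
Dividing each entry by -7 and reducing:
Y⁻¹ =
[     -3/7      -2/7 ]
[     -5/7      -1/7 ]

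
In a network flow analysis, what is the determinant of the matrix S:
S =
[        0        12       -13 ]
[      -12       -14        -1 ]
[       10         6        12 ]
det(S) = 724

Expand along row 0 (cofactor expansion): det(S) = a*(e*i - f*h) - b*(d*i - f*g) + c*(d*h - e*g), where the 3×3 is [[a, b, c], [d, e, f], [g, h, i]].
Minor M_00 = (-14)*(12) - (-1)*(6) = -168 + 6 = -162.
Minor M_01 = (-12)*(12) - (-1)*(10) = -144 + 10 = -134.
Minor M_02 = (-12)*(6) - (-14)*(10) = -72 + 140 = 68.
det(S) = (0)*(-162) - (12)*(-134) + (-13)*(68) = 0 + 1608 - 884 = 724.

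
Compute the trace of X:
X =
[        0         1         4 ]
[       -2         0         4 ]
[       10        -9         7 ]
tr(X) = 0 + 0 + 7 = 7

The trace of a square matrix is the sum of its diagonal entries.
Diagonal entries of X: X[0][0] = 0, X[1][1] = 0, X[2][2] = 7.
tr(X) = 0 + 0 + 7 = 7.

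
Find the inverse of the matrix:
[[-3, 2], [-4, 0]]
[[0, -1/4], [1/2, -3/8]]

For [[a,b],[c,d]], inverse = (1/det)·[[d,-b],[-c,a]]
det = -3·0 - 2·-4 = 8
Inverse = (1/8)·[[0, -2], [4, -3]]
        = [[0, -1/4], [1/2, -3/8]]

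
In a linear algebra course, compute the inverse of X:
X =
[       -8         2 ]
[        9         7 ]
det(X) = -74
X⁻¹ =
[    -7/74      1/37 ]
[     9/74      4/37 ]

For a 2×2 matrix X = [[a, b], [c, d]] with det(X) ≠ 0, X⁻¹ = (1/det(X)) * [[d, -b], [-c, a]].
det(X) = (-8)*(7) - (2)*(9) = -56 - 18 = -74.
X⁻¹ = (1/-74) * [[7, -2], [-9, -8]].
Dividing each entry by -74 and reducing:
X⁻¹ =
[    -7/74      1/37 ]
[     9/74      4/37 ]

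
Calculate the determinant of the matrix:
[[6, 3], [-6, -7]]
-24

For a 2×2 matrix [[a, b], [c, d]], det = ad - bc
det = (6)(-7) - (3)(-6) = -42 - -18 = -24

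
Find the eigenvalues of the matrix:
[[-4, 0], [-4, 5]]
λ = -4 and λ = 5

Characteristic equation: det(A - λI) = 0
λ² - (trace)λ + (det) = 0
λ² - (1)λ + (-20) = 0
λ² - 1λ - 20 = 0
Solving: λ = -4, 5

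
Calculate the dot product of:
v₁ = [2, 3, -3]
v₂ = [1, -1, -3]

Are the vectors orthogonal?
8, No

The dot product is the sum of products of corresponding components.
v₁·v₂ = (2)*(1) + (3)*(-1) + (-3)*(-3) = 2 - 3 + 9 = 8.
Two vectors are orthogonal iff their dot product is 0; here the dot product is 8, so the vectors are not orthogonal.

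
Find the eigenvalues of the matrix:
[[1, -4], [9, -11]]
λ = -5 and λ = -5

Characteristic equation: det(A - λI) = 0
λ² - (trace)λ + (det) = 0
λ² - (-10)λ + (25) = 0
λ² + 10λ + 25 = 0
Solving: λ = -5, -5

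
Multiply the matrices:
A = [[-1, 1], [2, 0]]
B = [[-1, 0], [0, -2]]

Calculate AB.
[[1, -2], [-2, 0]]

Each entry (i,j) of AB = sum over k of A[i][k]*B[k][j].
(AB)[0][0] = (-1)*(-1) + (1)*(0) = 1
(AB)[0][1] = (-1)*(0) + (1)*(-2) = -2
(AB)[1][0] = (2)*(-1) + (0)*(0) = -2
(AB)[1][1] = (2)*(0) + (0)*(-2) = 0
AB = [[1, -2], [-2, 0]]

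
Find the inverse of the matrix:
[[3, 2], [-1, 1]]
[[1/5, -2/5], [1/5, 3/5]]

For [[a,b],[c,d]], inverse = (1/det)·[[d,-b],[-c,a]]
det = 3·1 - 2·-1 = 5
Inverse = (1/5)·[[1, -2], [1, 3]]
        = [[1/5, -2/5], [1/5, 3/5]]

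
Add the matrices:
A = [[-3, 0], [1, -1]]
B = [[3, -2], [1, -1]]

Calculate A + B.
[[0, -2], [2, -2]]

Add corresponding elements:
(-3)+(3)=0
(0)+(-2)=-2
(1)+(1)=2
(-1)+(-1)=-2
A + B = [[0, -2], [2, -2]]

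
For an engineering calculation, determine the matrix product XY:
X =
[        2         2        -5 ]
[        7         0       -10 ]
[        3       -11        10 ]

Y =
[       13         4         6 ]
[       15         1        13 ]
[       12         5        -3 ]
XY =
[       -4       -15        53 ]
[      -29       -22        72 ]
[       -6        51      -155 ]

Matrix multiplication: (XY)[i][j] = sum over k of X[i][k] * Y[k][j].
  (XY)[0][0] = (2)*(13) + (2)*(15) + (-5)*(12) = -4
  (XY)[0][1] = (2)*(4) + (2)*(1) + (-5)*(5) = -15
  (XY)[0][2] = (2)*(6) + (2)*(13) + (-5)*(-3) = 53
  (XY)[1][0] = (7)*(13) + (0)*(15) + (-10)*(12) = -29
  (XY)[1][1] = (7)*(4) + (0)*(1) + (-10)*(5) = -22
  (XY)[1][2] = (7)*(6) + (0)*(13) + (-10)*(-3) = 72
  (XY)[2][0] = (3)*(13) + (-11)*(15) + (10)*(12) = -6
  (XY)[2][1] = (3)*(4) + (-11)*(1) + (10)*(5) = 51
  (XY)[2][2] = (3)*(6) + (-11)*(13) + (10)*(-3) = -155
XY =
[       -4       -15        53 ]
[      -29       -22        72 ]
[       -6        51      -155 ]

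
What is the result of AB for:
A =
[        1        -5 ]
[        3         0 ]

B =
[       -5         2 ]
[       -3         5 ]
AB =
[       10       -23 ]
[      -15         6 ]

Matrix multiplication: (AB)[i][j] = sum over k of A[i][k] * B[k][j].
  (AB)[0][0] = (1)*(-5) + (-5)*(-3) = 10
  (AB)[0][1] = (1)*(2) + (-5)*(5) = -23
  (AB)[1][0] = (3)*(-5) + (0)*(-3) = -15
  (AB)[1][1] = (3)*(2) + (0)*(5) = 6
AB =
[       10       -23 ]
[      -15         6 ]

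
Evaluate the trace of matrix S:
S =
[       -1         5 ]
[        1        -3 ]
tr(S) = -1 - 3 = -4

The trace of a square matrix is the sum of its diagonal entries.
Diagonal entries of S: S[0][0] = -1, S[1][1] = -3.
tr(S) = -1 - 3 = -4.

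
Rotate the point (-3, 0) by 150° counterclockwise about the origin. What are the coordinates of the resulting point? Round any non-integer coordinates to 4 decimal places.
(2.5981, -1.5000)

Rotation matrix R(θ) = [[cos θ, -sin θ], [sin θ, cos θ]]; for θ = 150°:
R = [[-√3/2, -1/2], [1/2, -√3/2]]
Result: R × [-3, 0]ᵀ = [-√3/2·-3 + (-1/2)·0, 1/2·-3 + (-√3/2)·0]ᵀ = (2.5981, -1.5000)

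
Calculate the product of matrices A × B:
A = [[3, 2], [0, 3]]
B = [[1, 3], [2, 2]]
[[7, 13], [6, 6]]

Matrix multiplication:
C[0][0] = 3×1 + 2×2 = 7
C[0][1] = 3×3 + 2×2 = 13
C[1][0] = 0×1 + 3×2 = 6
C[1][1] = 0×3 + 3×2 = 6
Result: [[7, 13], [6, 6]]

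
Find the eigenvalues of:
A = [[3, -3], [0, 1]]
λ = 1, 3

Solve det(A - λI) = 0. For a 2×2 matrix this is λ² - (trace)λ + det = 0.
trace(A) = 3 + 1 = 4.
det(A) = (3)*(1) - (-3)*(0) = 3 - 0 = 3.
Characteristic equation: λ² - (4)λ + (3) = 0.
Discriminant: (4)² - 4*(3) = 16 - 12 = 4.
Roots: λ = (4 ± √4) / 2 = 1, 3.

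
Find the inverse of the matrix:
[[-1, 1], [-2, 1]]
[[1, -1], [2, -1]]

For [[a,b],[c,d]], inverse = (1/det)·[[d,-b],[-c,a]]
det = -1·1 - 1·-2 = 1
Inverse = (1/1)·[[1, -1], [2, -1]]
        = [[1, -1], [2, -1]]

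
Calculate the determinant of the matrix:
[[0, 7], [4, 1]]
-28

For a 2×2 matrix [[a, b], [c, d]], det = ad - bc
det = (0)(1) - (7)(4) = 0 - 28 = -28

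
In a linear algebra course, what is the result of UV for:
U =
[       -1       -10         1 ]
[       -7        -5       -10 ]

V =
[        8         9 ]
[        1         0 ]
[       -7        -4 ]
UV =
[      -25       -13 ]
[        9       -23 ]

Matrix multiplication: (UV)[i][j] = sum over k of U[i][k] * V[k][j].
  (UV)[0][0] = (-1)*(8) + (-10)*(1) + (1)*(-7) = -25
  (UV)[0][1] = (-1)*(9) + (-10)*(0) + (1)*(-4) = -13
  (UV)[1][0] = (-7)*(8) + (-5)*(1) + (-10)*(-7) = 9
  (UV)[1][1] = (-7)*(9) + (-5)*(0) + (-10)*(-4) = -23
UV =
[      -25       -13 ]
[        9       -23 ]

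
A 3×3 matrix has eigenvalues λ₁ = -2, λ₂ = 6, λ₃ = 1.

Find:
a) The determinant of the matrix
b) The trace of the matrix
det = -12, trace = 5

Two standard eigenvalue identities:
- det(A) equals the product of the eigenvalues (counted with multiplicity).
- trace(A) equals the sum of the eigenvalues.
det(A) = (-2)*(6)*(1) = -12.
trace(A) = -2 + 6 + 1 = 5.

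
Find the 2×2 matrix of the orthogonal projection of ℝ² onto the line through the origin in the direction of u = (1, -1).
[[1/2, -1/2], [-1/2, 1/2]]

The orthogonal projection onto the line spanned by a nonzero vector u = (a, b) has matrix P = (u uᵀ) / (uᵀ u) = (1/(a² + b²)) · [[a², ab], [ab, b²]].
Here u = (1, -1), so a² + b² = 1 + 1 = 2.
P = (1/2) · [[1, -1], [-1, 1]] = [[1/2, -1/2], [-1/2, 1/2]].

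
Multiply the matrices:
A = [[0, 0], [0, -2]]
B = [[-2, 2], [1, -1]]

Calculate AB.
[[0, 0], [-2, 2]]

Each entry (i,j) of AB = sum over k of A[i][k]*B[k][j].
(AB)[0][0] = (0)*(-2) + (0)*(1) = 0
(AB)[0][1] = (0)*(2) + (0)*(-1) = 0
(AB)[1][0] = (0)*(-2) + (-2)*(1) = -2
(AB)[1][1] = (0)*(2) + (-2)*(-1) = 2
AB = [[0, 0], [-2, 2]]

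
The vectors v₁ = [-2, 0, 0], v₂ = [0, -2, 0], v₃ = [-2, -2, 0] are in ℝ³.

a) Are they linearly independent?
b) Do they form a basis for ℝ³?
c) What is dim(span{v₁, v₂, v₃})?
Not independent, not a basis, dim(span) = 2

Check whether v₃ can be written as a linear combination of v₁ and v₂.
v₃ = (1)·v₁ + (1)·v₂ = [-2, -2, 0], so the three vectors are linearly dependent.
Thus they do not form a basis for ℝ³, and dim(span{v₁, v₂, v₃}) = 2 (spanned by v₁ and v₂).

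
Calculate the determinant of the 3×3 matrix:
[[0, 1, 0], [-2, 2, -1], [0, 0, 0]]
0

Expansion along first row:
det = 0·det([[2,-1],[0,0]]) - 1·det([[-2,-1],[0,0]]) + 0·det([[-2,2],[0,0]])
    = 0·(2·0 - -1·0) - 1·(-2·0 - -1·0) + 0·(-2·0 - 2·0)
    = 0·0 - 1·0 + 0·0
    = 0 + 0 + 0 = 0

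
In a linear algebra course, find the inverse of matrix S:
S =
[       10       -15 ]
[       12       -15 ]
det(S) = 30
S⁻¹ =
[     -1/2       1/2 ]
[     -2/5       1/3 ]

For a 2×2 matrix S = [[a, b], [c, d]] with det(S) ≠ 0, S⁻¹ = (1/det(S)) * [[d, -b], [-c, a]].
det(S) = (10)*(-15) - (-15)*(12) = -150 + 180 = 30.
S⁻¹ = (1/30) * [[-15, 15], [-12, 10]].
Dividing each entry by 30 and reducing:
S⁻¹ =
[     -1/2       1/2 ]
[     -2/5       1/3 ]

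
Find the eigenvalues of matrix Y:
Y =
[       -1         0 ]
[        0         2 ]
λ = -1, 2

Solve det(Y - λI) = 0. For a 2×2 matrix the characteristic equation is λ² - (trace)λ + det = 0.
trace(Y) = a + d = -1 + 2 = 1.
det(Y) = a*d - b*c = (-1)*(2) - (0)*(0) = -2 - 0 = -2.
Characteristic equation: λ² - (1)λ + (-2) = 0.
Discriminant = (1)² - 4*(-2) = 1 + 8 = 9.
λ = (1 ± √9) / 2 = (1 ± 3) / 2 = -1, 2.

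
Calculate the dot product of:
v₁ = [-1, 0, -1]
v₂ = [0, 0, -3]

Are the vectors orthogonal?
3, No

The dot product is the sum of products of corresponding components.
v₁·v₂ = (-1)*(0) + (0)*(0) + (-1)*(-3) = 0 + 0 + 3 = 3.
Two vectors are orthogonal iff their dot product is 0; here the dot product is 3, so the vectors are not orthogonal.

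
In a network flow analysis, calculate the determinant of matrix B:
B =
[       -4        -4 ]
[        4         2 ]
det(B) = 8

For a 2×2 matrix [[a, b], [c, d]], det = a*d - b*c.
det(B) = (-4)*(2) - (-4)*(4) = -8 + 16 = 8.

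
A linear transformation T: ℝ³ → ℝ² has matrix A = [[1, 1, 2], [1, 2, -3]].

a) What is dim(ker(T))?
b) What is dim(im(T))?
dim(ker) = 1, dim(im) = 2

The two rows are not scalar multiples of one another (no single k satisfies row 2 = k × row 1), so they are linearly independent.
Thus rank(A) = 2.
dim(im(T)) = rank(A) = 2.
By the rank-nullity theorem applied to T: ℝ³ → ℝ², rank(A) + nullity(A) = 3 (the domain dimension), so dim(ker(T)) = 3 - 2 = 1.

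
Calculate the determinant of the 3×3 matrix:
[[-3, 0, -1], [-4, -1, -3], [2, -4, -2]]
12

Expansion along first row:
det = -3·det([[-1,-3],[-4,-2]]) - 0·det([[-4,-3],[2,-2]]) + -1·det([[-4,-1],[2,-4]])
    = -3·(-1·-2 - -3·-4) - 0·(-4·-2 - -3·2) + -1·(-4·-4 - -1·2)
    = -3·-10 - 0·14 + -1·18
    = 30 + 0 + -18 = 12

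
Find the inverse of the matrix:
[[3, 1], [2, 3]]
[[3/7, -1/7], [-2/7, 3/7]]

For [[a,b],[c,d]], inverse = (1/det)·[[d,-b],[-c,a]]
det = 3·3 - 1·2 = 7
Inverse = (1/7)·[[3, -1], [-2, 3]]
        = [[3/7, -1/7], [-2/7, 3/7]]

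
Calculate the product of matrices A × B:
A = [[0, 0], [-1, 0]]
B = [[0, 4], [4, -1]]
[[0, 0], [0, -4]]

Matrix multiplication:
C[0][0] = 0×0 + 0×4 = 0
C[0][1] = 0×4 + 0×-1 = 0
C[1][0] = -1×0 + 0×4 = 0
C[1][1] = -1×4 + 0×-1 = -4
Result: [[0, 0], [0, -4]]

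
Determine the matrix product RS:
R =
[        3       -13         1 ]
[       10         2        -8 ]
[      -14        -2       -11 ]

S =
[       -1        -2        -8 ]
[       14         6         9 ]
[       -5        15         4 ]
RS =
[     -190       -69      -137 ]
[       58      -128       -94 ]
[       41      -149        50 ]

Matrix multiplication: (RS)[i][j] = sum over k of R[i][k] * S[k][j].
  (RS)[0][0] = (3)*(-1) + (-13)*(14) + (1)*(-5) = -190
  (RS)[0][1] = (3)*(-2) + (-13)*(6) + (1)*(15) = -69
  (RS)[0][2] = (3)*(-8) + (-13)*(9) + (1)*(4) = -137
  (RS)[1][0] = (10)*(-1) + (2)*(14) + (-8)*(-5) = 58
  (RS)[1][1] = (10)*(-2) + (2)*(6) + (-8)*(15) = -128
  (RS)[1][2] = (10)*(-8) + (2)*(9) + (-8)*(4) = -94
  (RS)[2][0] = (-14)*(-1) + (-2)*(14) + (-11)*(-5) = 41
  (RS)[2][1] = (-14)*(-2) + (-2)*(6) + (-11)*(15) = -149
  (RS)[2][2] = (-14)*(-8) + (-2)*(9) + (-11)*(4) = 50
RS =
[     -190       -69      -137 ]
[       58      -128       -94 ]
[       41      -149        50 ]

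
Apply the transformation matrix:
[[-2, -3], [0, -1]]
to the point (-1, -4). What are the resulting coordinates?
(14, 4)

Matrix multiplication:
[[-2, -3], [0, -1]] × [-1, -4]ᵀ
= [-2×-1 + -3×-4, 0×-1 + -1×-4]ᵀ
= [14.0000, 4.0000]ᵀ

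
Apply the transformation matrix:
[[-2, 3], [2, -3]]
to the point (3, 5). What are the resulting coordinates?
(9, -9)

Matrix multiplication:
[[-2, 3], [2, -3]] × [3, 5]ᵀ
= [-2×3 + 3×5, 2×3 + -3×5]ᵀ
= [9.0000, -9.0000]ᵀ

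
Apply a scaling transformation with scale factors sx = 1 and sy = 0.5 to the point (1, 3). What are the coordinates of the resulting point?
(1, 1.5)

Scaling matrix:
[[1, 0], [0, 0.50]]
Result: (1 × 1, 3 × 0.5) = (1, 1.5)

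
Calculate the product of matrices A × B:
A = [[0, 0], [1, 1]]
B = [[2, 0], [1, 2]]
[[0, 0], [3, 2]]

Matrix multiplication:
C[0][0] = 0×2 + 0×1 = 0
C[0][1] = 0×0 + 0×2 = 0
C[1][0] = 1×2 + 1×1 = 3
C[1][1] = 1×0 + 1×2 = 2
Result: [[0, 0], [3, 2]]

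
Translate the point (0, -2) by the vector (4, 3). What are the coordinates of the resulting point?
(4, 1)

Translation by (4, 3):
x' = 0 + 4 = 4
y' = -2 + 3 = 1
Homogeneous matrix: [[1, 0, 4], [0, 1, 3], [0, 0, 1]]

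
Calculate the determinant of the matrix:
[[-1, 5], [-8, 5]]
35

For a 2×2 matrix [[a, b], [c, d]], det = ad - bc
det = (-1)(5) - (5)(-8) = -5 - -40 = 35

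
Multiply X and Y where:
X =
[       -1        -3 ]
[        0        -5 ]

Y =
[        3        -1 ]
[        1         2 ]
XY =
[       -6        -5 ]
[       -5       -10 ]

Matrix multiplication: (XY)[i][j] = sum over k of X[i][k] * Y[k][j].
  (XY)[0][0] = (-1)*(3) + (-3)*(1) = -6
  (XY)[0][1] = (-1)*(-1) + (-3)*(2) = -5
  (XY)[1][0] = (0)*(3) + (-5)*(1) = -5
  (XY)[1][1] = (0)*(-1) + (-5)*(2) = -10
XY =
[       -6        -5 ]
[       -5       -10 ]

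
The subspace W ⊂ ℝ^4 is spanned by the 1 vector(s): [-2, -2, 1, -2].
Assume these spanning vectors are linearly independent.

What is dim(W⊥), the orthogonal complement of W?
dim(W⊥) = 3

For any subspace W of ℝ^n, dim(W) + dim(W⊥) = n (the whole-space dimension).
Here the given 1 vectors are linearly independent, so dim(W) = 1.
Thus dim(W⊥) = n - dim(W) = 4 - 1 = 3.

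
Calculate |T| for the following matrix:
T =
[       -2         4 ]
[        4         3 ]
det(T) = -22

For a 2×2 matrix [[a, b], [c, d]], det = a*d - b*c.
det(T) = (-2)*(3) - (4)*(4) = -6 - 16 = -22.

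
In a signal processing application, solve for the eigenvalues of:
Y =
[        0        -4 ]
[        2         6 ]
λ = 2, 4

Solve det(Y - λI) = 0. For a 2×2 matrix the characteristic equation is λ² - (trace)λ + det = 0.
trace(Y) = a + d = 0 + 6 = 6.
det(Y) = a*d - b*c = (0)*(6) - (-4)*(2) = 0 + 8 = 8.
Characteristic equation: λ² - (6)λ + (8) = 0.
Discriminant = (6)² - 4*(8) = 36 - 32 = 4.
λ = (6 ± √4) / 2 = (6 ± 2) / 2 = 2, 4.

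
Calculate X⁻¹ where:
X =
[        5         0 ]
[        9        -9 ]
det(X) = -45
X⁻¹ =
[      1/5         0 ]
[      1/5      -1/9 ]

For a 2×2 matrix X = [[a, b], [c, d]] with det(X) ≠ 0, X⁻¹ = (1/det(X)) * [[d, -b], [-c, a]].
det(X) = (5)*(-9) - (0)*(9) = -45 - 0 = -45.
X⁻¹ = (1/-45) * [[-9, 0], [-9, 5]].
Dividing each entry by -45 and reducing:
X⁻¹ =
[      1/5         0 ]
[      1/5      -1/9 ]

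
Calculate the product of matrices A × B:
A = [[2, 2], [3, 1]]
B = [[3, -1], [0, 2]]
[[6, 2], [9, -1]]

Matrix multiplication:
C[0][0] = 2×3 + 2×0 = 6
C[0][1] = 2×-1 + 2×2 = 2
C[1][0] = 3×3 + 1×0 = 9
C[1][1] = 3×-1 + 1×2 = -1
Result: [[6, 2], [9, -1]]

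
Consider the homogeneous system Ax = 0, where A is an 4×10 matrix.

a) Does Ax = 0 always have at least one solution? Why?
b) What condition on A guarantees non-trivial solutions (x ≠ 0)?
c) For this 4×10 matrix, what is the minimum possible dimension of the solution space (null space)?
a) Yes, x = 0 is always a solution. b) When A has linearly dependent columns (rank < n). c) Minimum nullity = 6.

a) x = 0 satisfies A·0 = 0, so the zero vector is always a solution.
b) Non-trivial solutions exist iff the columns of A are linearly dependent, equivalently rank(A) < n (the number of columns).
c) By rank-nullity, rank(A) + nullity(A) = n = 10. Since A has only 4 rows, rank(A) ≤ 4, so nullity(A) ≥ 10 - 4 = 6.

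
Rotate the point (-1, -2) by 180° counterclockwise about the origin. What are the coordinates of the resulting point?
(1, 2)

Rotation matrix R(θ) = [[cos θ, -sin θ], [sin θ, cos θ]]; for θ = 180°:
R = [[-1, 0], [0, -1]]
Result: R × [-1, -2]ᵀ = [-1·-1 + (0)·-2, 0·-1 + (-1)·-2]ᵀ = (1, 2)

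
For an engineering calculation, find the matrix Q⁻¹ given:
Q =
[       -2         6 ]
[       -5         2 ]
det(Q) = 26
Q⁻¹ =
[     1/13     -3/13 ]
[     5/26     -1/13 ]

For a 2×2 matrix Q = [[a, b], [c, d]] with det(Q) ≠ 0, Q⁻¹ = (1/det(Q)) * [[d, -b], [-c, a]].
det(Q) = (-2)*(2) - (6)*(-5) = -4 + 30 = 26.
Q⁻¹ = (1/26) * [[2, -6], [5, -2]].
Dividing each entry by 26 and reducing:
Q⁻¹ =
[     1/13     -3/13 ]
[     5/26     -1/13 ]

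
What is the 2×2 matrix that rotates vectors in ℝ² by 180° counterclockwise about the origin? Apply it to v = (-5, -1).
R = [[-1, 0], [0, -1]]; R·v = (5, 1)

A counterclockwise rotation by angle θ in ℝ² has matrix R(θ) = [[cos θ, -sin θ], [sin θ, cos θ]].
For θ = 180°: cos θ = -1, sin θ = 0.
R(180°) = [[-1, 0], [0, -1]].
R·v = [-1·-5 + (0)·-1, 0·-5 + -1·-1] = (5, 1).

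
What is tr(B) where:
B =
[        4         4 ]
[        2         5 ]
tr(B) = 4 + 5 = 9

The trace of a square matrix is the sum of its diagonal entries.
Diagonal entries of B: B[0][0] = 4, B[1][1] = 5.
tr(B) = 4 + 5 = 9.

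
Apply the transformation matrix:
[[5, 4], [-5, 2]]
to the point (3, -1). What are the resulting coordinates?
(11, -17)

Matrix multiplication:
[[5, 4], [-5, 2]] × [3, -1]ᵀ
= [5×3 + 4×-1, -5×3 + 2×-1]ᵀ
= [11.0000, -17.0000]ᵀ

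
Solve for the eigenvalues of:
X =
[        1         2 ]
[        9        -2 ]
λ = -5, 4

Solve det(X - λI) = 0. For a 2×2 matrix the characteristic equation is λ² - (trace)λ + det = 0.
trace(X) = a + d = 1 - 2 = -1.
det(X) = a*d - b*c = (1)*(-2) - (2)*(9) = -2 - 18 = -20.
Characteristic equation: λ² - (-1)λ + (-20) = 0.
Discriminant = (-1)² - 4*(-20) = 1 + 80 = 81.
λ = (-1 ± √81) / 2 = (-1 ± 9) / 2 = -5, 4.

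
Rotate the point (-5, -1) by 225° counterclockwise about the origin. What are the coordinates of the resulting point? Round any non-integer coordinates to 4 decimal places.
(2.8284, 4.2426)

Rotation matrix R(θ) = [[cos θ, -sin θ], [sin θ, cos θ]]; for θ = 225°:
R = [[-√2/2, √2/2], [-√2/2, -√2/2]]
Result: R × [-5, -1]ᵀ = [-√2/2·-5 + (√2/2)·-1, -√2/2·-5 + (-√2/2)·-1]ᵀ = (2.8284, 4.2426)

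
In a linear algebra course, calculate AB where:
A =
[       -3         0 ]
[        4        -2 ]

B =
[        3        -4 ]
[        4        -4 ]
AB =
[       -9        12 ]
[        4        -8 ]

Matrix multiplication: (AB)[i][j] = sum over k of A[i][k] * B[k][j].
  (AB)[0][0] = (-3)*(3) + (0)*(4) = -9
  (AB)[0][1] = (-3)*(-4) + (0)*(-4) = 12
  (AB)[1][0] = (4)*(3) + (-2)*(4) = 4
  (AB)[1][1] = (4)*(-4) + (-2)*(-4) = -8
AB =
[       -9        12 ]
[        4        -8 ]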